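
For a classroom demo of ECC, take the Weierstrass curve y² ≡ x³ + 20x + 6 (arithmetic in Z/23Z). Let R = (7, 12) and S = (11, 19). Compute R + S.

(21, 21)

(7, 12) + (11, 19). λ = (19 - 12)/(11 - 7) ≡ 7/4 mod 23. 4⁻¹ ≡ 6 (mod 23) since 4·6 = 24 ≡ 1, so λ ≡ 19.
  x = λ² - 7 - 11 = 361 - 18 ≡ 21; y = λ·(7 - 21) - 12 ≡ 21. → (21, 21)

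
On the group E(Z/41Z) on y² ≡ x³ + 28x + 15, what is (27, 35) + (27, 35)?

tangent at (27, 35): λ = (3·27² + 28)/(2·35) ≡ 1/29. 29⁻¹ ≡ 17 (mod 41), so λ ≡ 1·17 ≡ 17.
  x = λ² - 27 - 27 = 289 - 54 ≡ 30; y = λ·(27 - 30) - 35 ≡ 37. → (30, 37)

(30, 37)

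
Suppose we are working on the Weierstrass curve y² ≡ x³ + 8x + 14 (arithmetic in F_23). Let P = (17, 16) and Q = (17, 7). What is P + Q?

The two points share x = 17 and their y-coordinates satisfy 16 + 7 ≡ 0 (mod 23), so they are inverses. Their sum is O.

O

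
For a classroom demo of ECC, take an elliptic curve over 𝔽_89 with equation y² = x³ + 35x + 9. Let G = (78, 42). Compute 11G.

Double-and-add on 11 = (1011)₂. Start with G = (78, 42) for the leading 1-bit.
double: tangent at (78, 42): λ = (3·78² + 35)/(2·42) ≡ 42/84. 84⁻¹ ≡ 71 (mod 89) since 84·71 = 5964 ≡ 1, so λ ≡ 42·71 ≡ 45.
  x = λ² - 78 - 78 = 2025 - 156 ≡ 0; y = λ·(78 - 0) - 42 ≡ 86. → (0, 86)
double: tangent at (0, 86): λ = (3·0² + 35)/(2·86) ≡ 35/83. 83⁻¹ ≡ 74 (mod 89), so λ ≡ 35·74 ≡ 9.
  x = λ² - 0 - 0 = 81 - 0 ≡ 81; y = λ·(0 - 81) - 86 ≡ 75. → (81, 75)
add G: (81, 75) + (78, 42). λ = (42 - 75)/(78 - 81) ≡ 56/86 mod 89. 86⁻¹ ≡ 59 (mod 89), so λ ≡ 11.
  x = λ² - 81 - 78 = 121 - 159 ≡ 51; y = λ·(81 - 51) - 75 ≡ 77. → (51, 77)
double: tangent at (51, 77): λ = (3·51² + 35)/(2·77) ≡ 6/65. 65⁻¹ ≡ 63 (mod 89), so λ ≡ 6·63 ≡ 22.
  x = λ² - 51 - 51 = 484 - 102 ≡ 26; y = λ·(51 - 26) - 77 ≡ 28. → (26, 28)
add G: (26, 28) + (78, 42). λ = (42 - 28)/(78 - 26) ≡ 14/52 mod 89. 52⁻¹ ≡ 12 (mod 89), so λ ≡ 79.
  x = λ² - 26 - 78 = 6241 - 104 ≡ 85; y = λ·(26 - 85) - 28 ≡ 28. → (85, 28)

(85, 28)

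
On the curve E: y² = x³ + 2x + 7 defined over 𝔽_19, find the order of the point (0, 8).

2P: tangent at (0, 8): λ = (3·0² + 2)/(2·8) ≡ 2/16. 16⁻¹ ≡ 6 (mod 19), so λ ≡ 2·6 ≡ 12.
  x = λ² - 0 - 0 = 144 - 0 ≡ 11; y = λ·(0 - 11) - 8 ≡ 12. → (11, 12)
3P: (11, 12) + (0, 8). λ = (8 - 12)/(0 - 11) ≡ 15/8 mod 19. 8⁻¹ ≡ 12 (mod 19), so λ ≡ 9.
  x = λ² - 11 - 0 = 81 - 11 ≡ 13; y = λ·(11 - 13) - 12 ≡ 8. → (13, 8)
4P: (13, 8) + (0, 8). λ = (8 - 8)/(0 - 13) ≡ 0/6 mod 19. 6⁻¹ ≡ 16 (mod 19) since 6·16 = 96 ≡ 1, so λ ≡ 0.
  x = λ² - 13 - 0 = 0 - 13 ≡ 6; y = λ·(13 - 6) - 8 ≡ 11. → (6, 11)
5P: (6, 11) + (0, 8). λ = (8 - 11)/(0 - 6) ≡ 16/13 mod 19. 13⁻¹ ≡ 3 (mod 19), so λ ≡ 10.
  x = λ² - 6 - 0 = 100 - 6 ≡ 18; y = λ·(6 - 18) - 11 ≡ 2. → (18, 2)
6P: (18, 2) + (0, 8). λ = (8 - 2)/(0 - 18) ≡ 6/1 mod 19. 1⁻¹ ≡ 1 (mod 19) since 1·1 = 1 ≡ 1, so λ ≡ 6.
  x = λ² - 18 - 0 = 36 - 18 ≡ 18; y = λ·(18 - 18) - 2 ≡ 17. → (18, 17)
7P: (18, 17) + (0, 8). λ = (8 - 17)/(0 - 18) ≡ 10/1 mod 19. 1⁻¹ ≡ 1 (mod 19) since 1·1 = 1 ≡ 1, so λ ≡ 10.
  x = λ² - 18 - 0 = 100 - 18 ≡ 6; y = λ·(18 - 6) - 17 ≡ 8. → (6, 8)
8P: (6, 8) + (0, 8). λ = (8 - 8)/(0 - 6) ≡ 0/13 mod 19. 13⁻¹ ≡ 3 (mod 19) since 13·3 = 39 ≡ 1, so λ ≡ 0.
  x = λ² - 6 - 0 = 0 - 6 ≡ 13; y = λ·(6 - 13) - 8 ≡ 11. → (13, 11)
9P: (13, 11) + (0, 8). λ = (8 - 11)/(0 - 13) ≡ 16/6 mod 19. 6⁻¹ ≡ 16 (mod 19), so λ ≡ 9.
  x = λ² - 13 - 0 = 81 - 13 ≡ 11; y = λ·(13 - 11) - 11 ≡ 7. → (11, 7)
10P: (11, 7) + (0, 8). λ = (8 - 7)/(0 - 11) ≡ 1/8 mod 19. 8⁻¹ ≡ 12 (mod 19) since 8·12 = 96 ≡ 1, so λ ≡ 12.
  x = λ² - 11 - 0 = 144 - 11 ≡ 0; y = λ·(11 - 0) - 7 ≡ 11. → (0, 11)
11P: (0, 11) + (0, 8): same x and y₁ ≡ -y₂, so the sum is O.
11P = O, so the order is 11.

11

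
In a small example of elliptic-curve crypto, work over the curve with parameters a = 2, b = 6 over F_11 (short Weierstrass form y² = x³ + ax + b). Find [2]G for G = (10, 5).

tangent at (10, 5): λ = (3·10² + 2)/(2·5) ≡ 5/10. 10⁻¹ ≡ 10 (mod 11) since 10·10 = 100 ≡ 1, so λ ≡ 5·10 ≡ 6.
  x = λ² - 10 - 10 = 36 - 20 ≡ 5; y = λ·(10 - 5) - 5 ≡ 3. → (5, 3)

(5, 3)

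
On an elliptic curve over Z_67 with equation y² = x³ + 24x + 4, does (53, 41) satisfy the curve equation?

y² = 41² ≡ 6; x³ + 24x + 4 = 150153 ≡ 6 (mod 67). 6 = 6.

yes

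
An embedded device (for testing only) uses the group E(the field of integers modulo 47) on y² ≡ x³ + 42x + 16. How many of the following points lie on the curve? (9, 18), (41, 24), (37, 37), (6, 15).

2

(9, 18): 18² ≡ 42, rhs ≡ 42 → on.
(41, 24): 24² ≡ 12, rhs ≡ 18 → off.
(37, 37): 37² ≡ 6, rhs ≡ 6 → on.
(6, 15): 15² ≡ 37, rhs ≡ 14 → off.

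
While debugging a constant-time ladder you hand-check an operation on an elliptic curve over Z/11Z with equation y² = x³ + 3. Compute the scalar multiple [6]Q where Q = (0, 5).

O

Repeated addition: build up to 6Q.
2Q: tangent at (0, 5): λ = (3·0² + 0)/(2·5) ≡ 0/10. 10⁻¹ ≡ 10 (mod 11), so λ ≡ 0·10 ≡ 0.
  x = λ² - 0 - 0 = 0 - 0 ≡ 0; y = λ·(0 - 0) - 5 ≡ 6. → (0, 6)
3Q: (0, 6) + (0, 5): same x and y₁ ≡ -y₂, so the sum is O.
4Q: O + (0, 5) = (0, 5) (identity).
5Q: tangent at (0, 5): λ = (3·0² + 0)/(2·5) ≡ 0/10. 10⁻¹ ≡ 10 (mod 11), so λ ≡ 0·10 ≡ 0.
  x = λ² - 0 - 0 = 0 - 0 ≡ 0; y = λ·(0 - 0) - 5 ≡ 6. → (0, 6)
6Q: (0, 6) + (0, 5): same x and y₁ ≡ -y₂, so the sum is O.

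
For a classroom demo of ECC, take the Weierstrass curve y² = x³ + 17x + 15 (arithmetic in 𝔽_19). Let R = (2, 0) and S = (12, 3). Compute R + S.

(2, 0) + (12, 3). λ = (3 - 0)/(12 - 2) ≡ 3/10 mod 19. 10⁻¹ ≡ 2 (mod 19), so λ ≡ 6.
  x = λ² - 2 - 12 = 36 - 14 ≡ 3; y = λ·(2 - 3) - 0 ≡ 13. → (3, 13)

(3, 13)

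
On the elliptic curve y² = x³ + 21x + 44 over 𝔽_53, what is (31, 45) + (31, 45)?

tangent at (31, 45): λ = (3·31² + 21)/(2·45) ≡ 42/37. 37⁻¹ ≡ 43 (mod 53), so λ ≡ 42·43 ≡ 4.
  x = λ² - 31 - 31 = 16 - 62 ≡ 7; y = λ·(31 - 7) - 45 ≡ 51. → (7, 51)

(7, 51)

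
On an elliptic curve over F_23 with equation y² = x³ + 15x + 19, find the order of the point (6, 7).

2P: tangent at (6, 7): λ = (3·6² + 15)/(2·7) ≡ 8/14. 14⁻¹ ≡ 5 (mod 23), so λ ≡ 8·5 ≡ 17.
  x = λ² - 6 - 6 = 289 - 12 ≡ 1; y = λ·(6 - 1) - 7 ≡ 9. → (1, 9)
3P: (1, 9) + (6, 7). λ = (7 - 9)/(6 - 1) ≡ 21/5 mod 23. 5⁻¹ ≡ 14 (mod 23), so λ ≡ 18.
  x = λ² - 1 - 6 = 324 - 7 ≡ 18; y = λ·(1 - 18) - 9 ≡ 7. → (18, 7)
4P: (18, 7) + (6, 7). λ = (7 - 7)/(6 - 18) ≡ 0/11 mod 23. 11⁻¹ ≡ 21 (mod 23), so λ ≡ 0.
  x = λ² - 18 - 6 = 0 - 24 ≡ 22; y = λ·(18 - 22) - 7 ≡ 16. → (22, 16)
5P: (22, 16) + (6, 7). λ = (7 - 16)/(6 - 22) ≡ 14/7 mod 23. 7⁻¹ ≡ 10 (mod 23), so λ ≡ 2.
  x = λ² - 22 - 6 = 4 - 28 ≡ 22; y = λ·(22 - 22) - 16 ≡ 7. → (22, 7)
6P: (22, 7) + (6, 7). λ = (7 - 7)/(6 - 22) ≡ 0/7 mod 23. 7⁻¹ ≡ 10 (mod 23), so λ ≡ 0.
  x = λ² - 22 - 6 = 0 - 28 ≡ 18; y = λ·(22 - 18) - 7 ≡ 16. → (18, 16)
7P: (18, 16) + (6, 7). λ = (7 - 16)/(6 - 18) ≡ 14/11 mod 23. 11⁻¹ ≡ 21 (mod 23), so λ ≡ 18.
  x = λ² - 18 - 6 = 324 - 24 ≡ 1; y = λ·(18 - 1) - 16 ≡ 14. → (1, 14)
8P: (1, 14) + (6, 7). λ = (7 - 14)/(6 - 1) ≡ 16/5 mod 23. 5⁻¹ ≡ 14 (mod 23) since 5·14 = 70 ≡ 1, so λ ≡ 17.
  x = λ² - 1 - 6 = 289 - 7 ≡ 6; y = λ·(1 - 6) - 14 ≡ 16. → (6, 16)
9P: (6, 16) + (6, 7): same x and y₁ ≡ -y₂, so the sum is the point at infinity.
9P = the point at infinity, so the order is 9.

9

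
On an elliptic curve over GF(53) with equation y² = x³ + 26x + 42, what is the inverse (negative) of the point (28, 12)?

(28, 41)

-(28, 12) = (28, -12 mod 53) = (28, 41).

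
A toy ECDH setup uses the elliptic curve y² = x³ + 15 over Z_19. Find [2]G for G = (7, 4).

tangent at (7, 4): λ = (3·7² + 0)/(2·4) ≡ 14/8. 8⁻¹ ≡ 12 (mod 19), so λ ≡ 14·12 ≡ 16.
  x = λ² - 7 - 7 = 256 - 14 ≡ 14; y = λ·(7 - 14) - 4 ≡ 17. → (14, 17)

(14, 17)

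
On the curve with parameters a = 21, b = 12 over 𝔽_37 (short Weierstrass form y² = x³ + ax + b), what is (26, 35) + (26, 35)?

(25, 17)

tangent at (26, 35): λ = (3·26² + 21)/(2·35) ≡ 14/33. 33⁻¹ ≡ 9 (mod 37), so λ ≡ 14·9 ≡ 15.
  x = λ² - 26 - 26 = 225 - 52 ≡ 25; y = λ·(26 - 25) - 35 ≡ 17. → (25, 17)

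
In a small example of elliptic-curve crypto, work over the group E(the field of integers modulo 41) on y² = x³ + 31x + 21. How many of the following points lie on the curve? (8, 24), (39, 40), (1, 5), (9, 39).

(8, 24): 24² ≡ 2, rhs ≡ 2 → on.
(39, 40): 40² ≡ 1, rhs ≡ 33 → off.
(1, 5): 5² ≡ 25, rhs ≡ 12 → off.
(9, 39): 39² ≡ 4, rhs ≡ 4 → on.

2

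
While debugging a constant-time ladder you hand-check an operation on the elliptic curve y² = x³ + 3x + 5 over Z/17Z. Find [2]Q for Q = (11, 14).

(10, 10)

tangent at (11, 14): λ = (3·11² + 3)/(2·14) ≡ 9/11. 11⁻¹ ≡ 14 (mod 17) since 11·14 = 154 ≡ 1, so λ ≡ 9·14 ≡ 7.
  x = λ² - 11 - 11 = 49 - 22 ≡ 10; y = λ·(11 - 10) - 14 ≡ 10. → (10, 10)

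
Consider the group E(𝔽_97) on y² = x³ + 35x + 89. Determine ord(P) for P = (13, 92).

2P: tangent at (13, 92): λ = (3·13² + 35)/(2·92) ≡ 57/87. 87⁻¹ ≡ 29 (mod 97) since 87·29 = 2523 ≡ 1, so λ ≡ 57·29 ≡ 4.
  x = λ² - 13 - 13 = 16 - 26 ≡ 87; y = λ·(13 - 87) - 92 ≡ 0. → (87, 0)
3P: (87, 0) + (13, 92). λ = (92 - 0)/(13 - 87) ≡ 92/23 mod 97. 23⁻¹ ≡ 38 (mod 97) since 23·38 = 874 ≡ 1, so λ ≡ 4.
  x = λ² - 87 - 13 = 16 - 100 ≡ 13; y = λ·(87 - 13) - 0 ≡ 5. → (13, 5)
4P: (13, 5) + (13, 92): same x and y₁ ≡ -y₂, so the sum is 𝒪.
4P = 𝒪, so the order is 4.

4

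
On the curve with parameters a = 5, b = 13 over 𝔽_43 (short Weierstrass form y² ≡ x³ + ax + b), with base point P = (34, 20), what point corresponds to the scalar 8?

Repeated addition: build up to 8P.
2P: tangent at (34, 20): λ = (3·34² + 5)/(2·20) ≡ 33/40. 40⁻¹ ≡ 14 (mod 43), so λ ≡ 33·14 ≡ 32.
  x = λ² - 34 - 34 = 1024 - 68 ≡ 10; y = λ·(34 - 10) - 20 ≡ 17. → (10, 17)
3P: (10, 17) + (34, 20). λ = (20 - 17)/(34 - 10) ≡ 3/24 mod 43. 24⁻¹ ≡ 9 (mod 43), so λ ≡ 27.
  x = λ² - 10 - 34 = 729 - 44 ≡ 40; y = λ·(10 - 40) - 17 ≡ 33. → (40, 33)
4P: (40, 33) + (34, 20). λ = (20 - 33)/(34 - 40) ≡ 30/37 mod 43. 37⁻¹ ≡ 7 (mod 43) since 37·7 = 259 ≡ 1, so λ ≡ 38.
  x = λ² - 40 - 34 = 1444 - 74 ≡ 37; y = λ·(40 - 37) - 33 ≡ 38. → (37, 38)
5P: (37, 38) + (34, 20). λ = (20 - 38)/(34 - 37) ≡ 25/40 mod 43. 40⁻¹ ≡ 14 (mod 43), so λ ≡ 6.
  x = λ² - 37 - 34 = 36 - 71 ≡ 8; y = λ·(37 - 8) - 38 ≡ 7. → (8, 7)
6P: (8, 7) + (34, 20). λ = (20 - 7)/(34 - 8) ≡ 13/26 mod 43. 26⁻¹ ≡ 5 (mod 43), so λ ≡ 22.
  x = λ² - 8 - 34 = 484 - 42 ≡ 12; y = λ·(8 - 12) - 7 ≡ 34. → (12, 34)
7P: (12, 34) + (34, 20). λ = (20 - 34)/(34 - 12) ≡ 29/22 mod 43. 22⁻¹ ≡ 2 (mod 43), so λ ≡ 15.
  x = λ² - 12 - 34 = 225 - 46 ≡ 7; y = λ·(12 - 7) - 34 ≡ 41. → (7, 41)
8P: (7, 41) + (34, 20). λ = (20 - 41)/(34 - 7) ≡ 22/27 mod 43. 27⁻¹ ≡ 8 (mod 43), so λ ≡ 4.
  x = λ² - 7 - 34 = 16 - 41 ≡ 18; y = λ·(7 - 18) - 41 ≡ 1. → (18, 1)

(18, 1)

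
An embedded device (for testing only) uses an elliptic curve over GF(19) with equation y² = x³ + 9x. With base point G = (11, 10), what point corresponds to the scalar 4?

(11, 9)

Double-and-add on 4 = (100)₂. Start with G = (11, 10) for the leading 1-bit.
double: tangent at (11, 10): λ = (3·11² + 9)/(2·10) ≡ 11/1. 1⁻¹ ≡ 1 (mod 19), so λ ≡ 11·1 ≡ 11.
  x = λ² - 11 - 11 = 121 - 22 ≡ 4; y = λ·(11 - 4) - 10 ≡ 10. → (4, 10)
double: tangent at (4, 10): λ = (3·4² + 9)/(2·10) ≡ 0/1. 1⁻¹ ≡ 1 (mod 19), so λ ≡ 0·1 ≡ 0.
  x = λ² - 4 - 4 = 0 - 8 ≡ 11; y = λ·(4 - 11) - 10 ≡ 9. → (11, 9)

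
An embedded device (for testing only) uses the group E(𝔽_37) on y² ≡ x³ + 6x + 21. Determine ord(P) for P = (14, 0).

2

2P: (14, 0) + (14, 0): same x and y₁ ≡ -y₂, so the sum is O.
2P = O, so the order is 2.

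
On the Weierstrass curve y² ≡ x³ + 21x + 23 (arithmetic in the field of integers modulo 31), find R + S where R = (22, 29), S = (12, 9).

(1, 13)

(22, 29) + (12, 9). λ = (9 - 29)/(12 - 22) ≡ 11/21 mod 31. 21⁻¹ ≡ 3 (mod 31) since 21·3 = 63 ≡ 1, so λ ≡ 2.
  x = λ² - 22 - 12 = 4 - 34 ≡ 1; y = λ·(22 - 1) - 29 ≡ 13. → (1, 13)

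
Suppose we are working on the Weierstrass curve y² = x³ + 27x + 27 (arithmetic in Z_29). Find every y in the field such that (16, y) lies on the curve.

x³ + 27x + 27 = 4555 ≡ 2 (mod 29).
2 is a non-residue mod 29; no y exists.

none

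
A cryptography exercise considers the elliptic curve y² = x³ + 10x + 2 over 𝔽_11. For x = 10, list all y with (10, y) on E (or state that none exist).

x³ + 10x + 2 = 1102 ≡ 2 (mod 11).
2 is a non-residue mod 11; no y exists.

none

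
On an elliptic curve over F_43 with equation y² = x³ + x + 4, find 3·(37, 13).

Write G = (37, 13).
Repeated addition: build up to 3G.
2G: tangent at (37, 13): λ = (3·37² + 1)/(2·13) ≡ 23/26. 26⁻¹ ≡ 5 (mod 43), so λ ≡ 23·5 ≡ 29.
  x = λ² - 37 - 37 = 841 - 74 ≡ 36; y = λ·(37 - 36) - 13 ≡ 16. → (36, 16)
3G: (36, 16) + (37, 13). λ = (13 - 16)/(37 - 36) ≡ 40/1 mod 43. 1⁻¹ ≡ 1 (mod 43), so λ ≡ 40.
  x = λ² - 36 - 37 = 1600 - 73 ≡ 22; y = λ·(36 - 22) - 16 ≡ 28. → (22, 28)

(22, 28)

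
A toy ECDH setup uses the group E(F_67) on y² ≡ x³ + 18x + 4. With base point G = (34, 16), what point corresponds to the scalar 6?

(17, 8)

Double-and-add on 6 = (110)₂. Start with G = (34, 16) for the leading 1-bit.
double: tangent at (34, 16): λ = (3·34² + 18)/(2·16) ≡ 2/32. 32⁻¹ ≡ 44 (mod 67), so λ ≡ 2·44 ≡ 21.
  x = λ² - 34 - 34 = 441 - 68 ≡ 38; y = λ·(34 - 38) - 16 ≡ 34. → (38, 34)
add G: (38, 34) + (34, 16). λ = (16 - 34)/(34 - 38) ≡ 49/63 mod 67. 63⁻¹ ≡ 50 (mod 67), so λ ≡ 38.
  x = λ² - 38 - 34 = 1444 - 72 ≡ 32; y = λ·(38 - 32) - 34 ≡ 60. → (32, 60)
double: tangent at (32, 60): λ = (3·32² + 18)/(2·60) ≡ 8/53. 53⁻¹ ≡ 43 (mod 67) since 53·43 = 2279 ≡ 1, so λ ≡ 8·43 ≡ 9.
  x = λ² - 32 - 32 = 81 - 64 ≡ 17; y = λ·(32 - 17) - 60 ≡ 8. → (17, 8)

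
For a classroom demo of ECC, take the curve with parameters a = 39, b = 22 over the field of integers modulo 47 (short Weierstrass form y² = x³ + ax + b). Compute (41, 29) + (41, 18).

O

The two points share x = 41 and their y-coordinates satisfy 29 + 18 ≡ 0 (mod 47), so they are inverses. Their sum is the point at infinity.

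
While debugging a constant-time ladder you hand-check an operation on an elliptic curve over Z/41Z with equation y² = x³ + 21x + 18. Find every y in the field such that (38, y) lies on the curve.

x³ + 21x + 18 = 55688 ≡ 10 (mod 41).
Square roots of 10 mod 41: 16 and 25 (since 16² = 256 ≡ 10).

16, 25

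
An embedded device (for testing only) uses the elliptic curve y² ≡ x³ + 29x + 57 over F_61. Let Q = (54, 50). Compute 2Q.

(17, 20)

tangent at (54, 50): λ = (3·54² + 29)/(2·50) ≡ 54/39. 39⁻¹ ≡ 36 (mod 61), so λ ≡ 54·36 ≡ 53.
  x = λ² - 54 - 54 = 2809 - 108 ≡ 17; y = λ·(54 - 17) - 50 ≡ 20. → (17, 20)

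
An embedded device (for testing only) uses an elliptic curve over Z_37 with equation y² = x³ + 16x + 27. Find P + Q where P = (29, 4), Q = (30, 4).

(29, 4) + (30, 4). λ = (4 - 4)/(30 - 29) ≡ 0/1 mod 37. 1⁻¹ ≡ 1 (mod 37), so λ ≡ 0.
  x = λ² - 29 - 30 = 0 - 59 ≡ 15; y = λ·(29 - 15) - 4 ≡ 33. → (15, 33)

(15, 33)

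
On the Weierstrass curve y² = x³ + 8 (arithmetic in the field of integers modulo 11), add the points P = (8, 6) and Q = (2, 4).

(6, 2)

(8, 6) + (2, 4). λ = (4 - 6)/(2 - 8) ≡ 9/5 mod 11. 5⁻¹ ≡ 9 (mod 11) since 5·9 = 45 ≡ 1, so λ ≡ 4.
  x = λ² - 8 - 2 = 16 - 10 ≡ 6; y = λ·(8 - 6) - 6 ≡ 2. → (6, 2)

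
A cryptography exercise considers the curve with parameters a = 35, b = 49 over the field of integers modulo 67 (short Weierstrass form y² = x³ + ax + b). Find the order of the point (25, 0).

2P: (25, 0) + (25, 0): same x and y₁ ≡ -y₂, so the sum is 𝒪.
2P = 𝒪, so the order is 2.

2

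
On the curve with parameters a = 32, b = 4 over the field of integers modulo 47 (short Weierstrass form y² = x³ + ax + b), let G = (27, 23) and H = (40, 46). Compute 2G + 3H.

(40, 46)

First 2G:
Repeated addition: build up to 2G.
2G: tangent at (27, 23): λ = (3·27² + 32)/(2·23) ≡ 10/46. 46⁻¹ ≡ 46 (mod 47) since 46·46 = 2116 ≡ 1, so λ ≡ 10·46 ≡ 37.
  x = λ² - 27 - 27 = 1369 - 54 ≡ 46; y = λ·(27 - 46) - 23 ≡ 26. → (46, 26)
2G = (46, 26).
Next 3H:
Repeated addition: build up to 3H.
2H: tangent at (40, 46): λ = (3·40² + 32)/(2·46) ≡ 38/45. 45⁻¹ ≡ 23 (mod 47), so λ ≡ 38·23 ≡ 28.
  x = λ² - 40 - 40 = 784 - 80 ≡ 46; y = λ·(40 - 46) - 46 ≡ 21. → (46, 21)
3H: (46, 21) + (40, 46). λ = (46 - 21)/(40 - 46) ≡ 25/41 mod 47. 41⁻¹ ≡ 39 (mod 47) since 41·39 = 1599 ≡ 1, so λ ≡ 35.
  x = λ² - 46 - 40 = 1225 - 86 ≡ 11; y = λ·(46 - 11) - 21 ≡ 29. → (11, 29)
3H = (11, 29).
Finally 2G + 3H:
(46, 26) + (11, 29). λ = (29 - 26)/(11 - 46) ≡ 3/12 mod 47. 12⁻¹ ≡ 4 (mod 47), so λ ≡ 12.
  x = λ² - 46 - 11 = 144 - 57 ≡ 40; y = λ·(46 - 40) - 26 ≡ 46. → (40, 46)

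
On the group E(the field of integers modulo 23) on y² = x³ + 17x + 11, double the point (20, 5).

tangent at (20, 5): λ = (3·20² + 17)/(2·5) ≡ 21/10. 10⁻¹ ≡ 7 (mod 23), so λ ≡ 21·7 ≡ 9.
  x = λ² - 20 - 20 = 81 - 40 ≡ 18; y = λ·(20 - 18) - 5 ≡ 13. → (18, 13)

(18, 13)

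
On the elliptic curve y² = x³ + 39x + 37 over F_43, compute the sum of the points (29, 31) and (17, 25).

(29, 31) + (17, 25). λ = (25 - 31)/(17 - 29) ≡ 37/31 mod 43. 31⁻¹ ≡ 25 (mod 43), so λ ≡ 22.
  x = λ² - 29 - 17 = 484 - 46 ≡ 8; y = λ·(29 - 8) - 31 ≡ 1. → (8, 1)

(8, 1)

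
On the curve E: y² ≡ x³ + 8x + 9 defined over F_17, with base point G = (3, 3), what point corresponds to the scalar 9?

O

Repeated addition: build up to 9G.
2G: tangent at (3, 3): λ = (3·3² + 8)/(2·3) ≡ 1/6. 6⁻¹ ≡ 3 (mod 17) since 6·3 = 18 ≡ 1, so λ ≡ 1·3 ≡ 3.
  x = λ² - 3 - 3 = 9 - 6 ≡ 3; y = λ·(3 - 3) - 3 ≡ 14. → (3, 14)
3G: (3, 14) + (3, 3): same x and y₁ ≡ -y₂, so the sum is O.
4G: O + (3, 3) = (3, 3) (identity).
5G: tangent at (3, 3): λ = (3·3² + 8)/(2·3) ≡ 1/6. 6⁻¹ ≡ 3 (mod 17) since 6·3 = 18 ≡ 1, so λ ≡ 1·3 ≡ 3.
  x = λ² - 3 - 3 = 9 - 6 ≡ 3; y = λ·(3 - 3) - 3 ≡ 14. → (3, 14)
6G: (3, 14) + (3, 3): same x and y₁ ≡ -y₂, so the sum is O.
7G: O + (3, 3) = (3, 3) (identity).
8G: tangent at (3, 3): λ = (3·3² + 8)/(2·3) ≡ 1/6. 6⁻¹ ≡ 3 (mod 17), so λ ≡ 1·3 ≡ 3.
  x = λ² - 3 - 3 = 9 - 6 ≡ 3; y = λ·(3 - 3) - 3 ≡ 14. → (3, 14)
9G: (3, 14) + (3, 3): same x and y₁ ≡ -y₂, so the sum is O.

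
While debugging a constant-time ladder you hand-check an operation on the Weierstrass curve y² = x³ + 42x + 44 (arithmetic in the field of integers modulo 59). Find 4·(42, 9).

(10, 44)

Write P = (42, 9).
Double-and-add on 4 = (100)₂. Start with P = (42, 9) for the leading 1-bit.
double: tangent at (42, 9): λ = (3·42² + 42)/(2·9) ≡ 24/18. 18⁻¹ ≡ 23 (mod 59) since 18·23 = 414 ≡ 1, so λ ≡ 24·23 ≡ 21.
  x = λ² - 42 - 42 = 441 - 84 ≡ 3; y = λ·(42 - 3) - 9 ≡ 43. → (3, 43)
double: tangent at (3, 43): λ = (3·3² + 42)/(2·43) ≡ 10/27. 27⁻¹ ≡ 35 (mod 59), so λ ≡ 10·35 ≡ 55.
  x = λ² - 3 - 3 = 3025 - 6 ≡ 10; y = λ·(3 - 10) - 43 ≡ 44. → (10, 44)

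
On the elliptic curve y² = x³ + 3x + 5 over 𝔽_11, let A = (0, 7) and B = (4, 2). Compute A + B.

(1, 8)

(0, 7) + (4, 2). λ = (2 - 7)/(4 - 0) ≡ 6/4 mod 11. 4⁻¹ ≡ 3 (mod 11) since 4·3 = 12 ≡ 1, so λ ≡ 7.
  x = λ² - 0 - 4 = 49 - 4 ≡ 1; y = λ·(0 - 1) - 7 ≡ 8. → (1, 8)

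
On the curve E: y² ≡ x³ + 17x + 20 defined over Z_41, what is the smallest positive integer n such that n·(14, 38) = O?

2P: tangent at (14, 38): λ = (3·14² + 17)/(2·38) ≡ 31/35. 35⁻¹ ≡ 34 (mod 41), so λ ≡ 31·34 ≡ 29.
  x = λ² - 14 - 14 = 841 - 28 ≡ 34; y = λ·(14 - 34) - 38 ≡ 38. → (34, 38)
3P: (34, 38) + (14, 38). λ = (38 - 38)/(14 - 34) ≡ 0/21 mod 41. 21⁻¹ ≡ 2 (mod 41) since 21·2 = 42 ≡ 1, so λ ≡ 0.
  x = λ² - 34 - 14 = 0 - 48 ≡ 34; y = λ·(34 - 34) - 38 ≡ 3. → (34, 3)
4P: (34, 3) + (14, 38). λ = (38 - 3)/(14 - 34) ≡ 35/21 mod 41. 21⁻¹ ≡ 2 (mod 41), so λ ≡ 29.
  x = λ² - 34 - 14 = 841 - 48 ≡ 14; y = λ·(34 - 14) - 3 ≡ 3. → (14, 3)
5P: (14, 3) + (14, 38): same x and y₁ ≡ -y₂, so the sum is O.
5P = O, so the order is 5.

5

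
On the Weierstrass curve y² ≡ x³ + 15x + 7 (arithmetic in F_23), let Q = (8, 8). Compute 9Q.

(8, 8)

Double-and-add on 9 = (1001)₂. Start with Q = (8, 8) for the leading 1-bit.
double: tangent at (8, 8): λ = (3·8² + 15)/(2·8) ≡ 0/16. 16⁻¹ ≡ 13 (mod 23), so λ ≡ 0·13 ≡ 0.
  x = λ² - 8 - 8 = 0 - 16 ≡ 7; y = λ·(8 - 7) - 8 ≡ 15. → (7, 15)
double: tangent at (7, 15): λ = (3·7² + 15)/(2·15) ≡ 1/7. 7⁻¹ ≡ 10 (mod 23), so λ ≡ 1·10 ≡ 10.
  x = λ² - 7 - 7 = 100 - 14 ≡ 17; y = λ·(7 - 17) - 15 ≡ 0. → (17, 0)
double: (17, 0) + (17, 0): same x and y₁ ≡ -y₂, so the sum is ∞.
add Q: ∞ + (8, 8) = (8, 8) (identity).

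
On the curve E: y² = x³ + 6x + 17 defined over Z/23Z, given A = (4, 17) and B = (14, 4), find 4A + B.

(14, 4)

First 4A:
Double-and-add on 4 = (100)₂. Start with A = (4, 17) for the leading 1-bit.
double: tangent at (4, 17): λ = (3·4² + 6)/(2·17) ≡ 8/11. 11⁻¹ ≡ 21 (mod 23), so λ ≡ 8·21 ≡ 7.
  x = λ² - 4 - 4 = 49 - 8 ≡ 18; y = λ·(4 - 18) - 17 ≡ 0. → (18, 0)
double: (18, 0) + (18, 0): same x and y₁ ≡ -y₂, so the sum is the point at infinity.
4A = the point at infinity.
Finally 4A + B:
the point at infinity + (14, 4) = (14, 4) (identity).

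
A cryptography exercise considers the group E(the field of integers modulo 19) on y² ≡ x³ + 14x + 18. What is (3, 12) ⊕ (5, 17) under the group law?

(3, 12) + (5, 17). λ = (17 - 12)/(5 - 3) ≡ 5/2 mod 19. 2⁻¹ ≡ 10 (mod 19), so λ ≡ 12.
  x = λ² - 3 - 5 = 144 - 8 ≡ 3; y = λ·(3 - 3) - 12 ≡ 7. → (3, 7)

(3, 7)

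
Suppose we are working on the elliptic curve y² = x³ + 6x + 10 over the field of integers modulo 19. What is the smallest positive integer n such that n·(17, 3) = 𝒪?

2P: tangent at (17, 3): λ = (3·17² + 6)/(2·3) ≡ 18/6. 6⁻¹ ≡ 16 (mod 19) since 6·16 = 96 ≡ 1, so λ ≡ 18·16 ≡ 3.
  x = λ² - 17 - 17 = 9 - 34 ≡ 13; y = λ·(17 - 13) - 3 ≡ 9. → (13, 9)
3P: (13, 9) + (17, 3). λ = (3 - 9)/(17 - 13) ≡ 13/4 mod 19. 4⁻¹ ≡ 5 (mod 19) since 4·5 = 20 ≡ 1, so λ ≡ 8.
  x = λ² - 13 - 17 = 64 - 30 ≡ 15; y = λ·(13 - 15) - 9 ≡ 13. → (15, 13)
4P: (15, 13) + (17, 3). λ = (3 - 13)/(17 - 15) ≡ 9/2 mod 19. 2⁻¹ ≡ 10 (mod 19), so λ ≡ 14.
  x = λ² - 15 - 17 = 196 - 32 ≡ 12; y = λ·(15 - 12) - 13 ≡ 10. → (12, 10)
5P: (12, 10) + (17, 3). λ = (3 - 10)/(17 - 12) ≡ 12/5 mod 19. 5⁻¹ ≡ 4 (mod 19), so λ ≡ 10.
  x = λ² - 12 - 17 = 100 - 29 ≡ 14; y = λ·(12 - 14) - 10 ≡ 8. → (14, 8)
6P: (14, 8) + (17, 3). λ = (3 - 8)/(17 - 14) ≡ 14/3 mod 19. 3⁻¹ ≡ 13 (mod 19), so λ ≡ 11.
  x = λ² - 14 - 17 = 121 - 31 ≡ 14; y = λ·(14 - 14) - 8 ≡ 11. → (14, 11)
7P: (14, 11) + (17, 3). λ = (3 - 11)/(17 - 14) ≡ 11/3 mod 19. 3⁻¹ ≡ 13 (mod 19) since 3·13 = 39 ≡ 1, so λ ≡ 10.
  x = λ² - 14 - 17 = 100 - 31 ≡ 12; y = λ·(14 - 12) - 11 ≡ 9. → (12, 9)
8P: (12, 9) + (17, 3). λ = (3 - 9)/(17 - 12) ≡ 13/5 mod 19. 5⁻¹ ≡ 4 (mod 19), so λ ≡ 14.
  x = λ² - 12 - 17 = 196 - 29 ≡ 15; y = λ·(12 - 15) - 9 ≡ 6. → (15, 6)
9P: (15, 6) + (17, 3). λ = (3 - 6)/(17 - 15) ≡ 16/2 mod 19. 2⁻¹ ≡ 10 (mod 19), so λ ≡ 8.
  x = λ² - 15 - 17 = 64 - 32 ≡ 13; y = λ·(15 - 13) - 6 ≡ 10. → (13, 10)
10P: (13, 10) + (17, 3). λ = (3 - 10)/(17 - 13) ≡ 12/4 mod 19. 4⁻¹ ≡ 5 (mod 19), so λ ≡ 3.
  x = λ² - 13 - 17 = 9 - 30 ≡ 17; y = λ·(13 - 17) - 10 ≡ 16. → (17, 16)
11P: (17, 16) + (17, 3): same x and y₁ ≡ -y₂, so the sum is 𝒪.
11P = 𝒪, so the order is 11.

11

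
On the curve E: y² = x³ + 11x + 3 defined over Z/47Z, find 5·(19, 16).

Write Q = (19, 16).
Double-and-add on 5 = (101)₂. Start with Q = (19, 16) for the leading 1-bit.
double: tangent at (19, 16): λ = (3·19² + 11)/(2·16) ≡ 13/32. 32⁻¹ ≡ 25 (mod 47), so λ ≡ 13·25 ≡ 43.
  x = λ² - 19 - 19 = 1849 - 38 ≡ 25; y = λ·(19 - 25) - 16 ≡ 8. → (25, 8)
double: tangent at (25, 8): λ = (3·25² + 11)/(2·8) ≡ 6/16. 16⁻¹ ≡ 3 (mod 47), so λ ≡ 6·3 ≡ 18.
  x = λ² - 25 - 25 = 324 - 50 ≡ 39; y = λ·(25 - 39) - 8 ≡ 22. → (39, 22)
add Q: (39, 22) + (19, 16). λ = (16 - 22)/(19 - 39) ≡ 41/27 mod 47. 27⁻¹ ≡ 7 (mod 47), so λ ≡ 5.
  x = λ² - 39 - 19 = 25 - 58 ≡ 14; y = λ·(39 - 14) - 22 ≡ 9. → (14, 9)

(14, 9)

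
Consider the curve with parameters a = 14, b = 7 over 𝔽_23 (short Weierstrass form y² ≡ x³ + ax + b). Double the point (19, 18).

tangent at (19, 18): λ = (3·19² + 14)/(2·18) ≡ 16/13. 13⁻¹ ≡ 16 (mod 23) since 13·16 = 208 ≡ 1, so λ ≡ 16·16 ≡ 3.
  x = λ² - 19 - 19 = 9 - 38 ≡ 17; y = λ·(19 - 17) - 18 ≡ 11. → (17, 11)

(17, 11)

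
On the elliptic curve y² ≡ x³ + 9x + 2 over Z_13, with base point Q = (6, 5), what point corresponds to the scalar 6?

O

Double-and-add on 6 = (110)₂. Start with Q = (6, 5) for the leading 1-bit.
double: tangent at (6, 5): λ = (3·6² + 9)/(2·5) ≡ 0/10. 10⁻¹ ≡ 4 (mod 13), so λ ≡ 0·4 ≡ 0.
  x = λ² - 6 - 6 = 0 - 12 ≡ 1; y = λ·(6 - 1) - 5 ≡ 8. → (1, 8)
add Q: (1, 8) + (6, 5). λ = (5 - 8)/(6 - 1) ≡ 10/5 mod 13. 5⁻¹ ≡ 8 (mod 13) since 5·8 = 40 ≡ 1, so λ ≡ 2.
  x = λ² - 1 - 6 = 4 - 7 ≡ 10; y = λ·(1 - 10) - 8 ≡ 0. → (10, 0)
double: (10, 0) + (10, 0): same x and y₁ ≡ -y₂, so the sum is O.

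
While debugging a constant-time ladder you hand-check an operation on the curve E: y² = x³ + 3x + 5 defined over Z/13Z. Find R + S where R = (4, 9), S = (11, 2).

(4, 9) + (11, 2). λ = (2 - 9)/(11 - 4) ≡ 6/7 mod 13. 7⁻¹ ≡ 2 (mod 13), so λ ≡ 12.
  x = λ² - 4 - 11 = 144 - 15 ≡ 12; y = λ·(4 - 12) - 9 ≡ 12. → (12, 12)

(12, 12)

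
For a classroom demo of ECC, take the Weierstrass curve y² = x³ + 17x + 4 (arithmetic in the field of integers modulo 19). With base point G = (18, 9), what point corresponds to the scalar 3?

(15, 9)

Repeated addition: build up to 3G.
2G: tangent at (18, 9): λ = (3·18² + 17)/(2·9) ≡ 1/18. 18⁻¹ ≡ 18 (mod 19) since 18·18 = 324 ≡ 1, so λ ≡ 1·18 ≡ 18.
  x = λ² - 18 - 18 = 324 - 36 ≡ 3; y = λ·(18 - 3) - 9 ≡ 14. → (3, 14)
3G: (3, 14) + (18, 9). λ = (9 - 14)/(18 - 3) ≡ 14/15 mod 19. 15⁻¹ ≡ 14 (mod 19), so λ ≡ 6.
  x = λ² - 3 - 18 = 36 - 21 ≡ 15; y = λ·(3 - 15) - 14 ≡ 9. → (15, 9)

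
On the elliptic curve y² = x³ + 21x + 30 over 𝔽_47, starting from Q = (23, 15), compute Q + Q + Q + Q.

(20, 15)

Double-and-add on 4 = (100)₂. Start with Q = (23, 15) for the leading 1-bit.
double: tangent at (23, 15): λ = (3·23² + 21)/(2·15) ≡ 10/30. 30⁻¹ ≡ 11 (mod 47), so λ ≡ 10·11 ≡ 16.
  x = λ² - 23 - 23 = 256 - 46 ≡ 22; y = λ·(23 - 22) - 15 ≡ 1. → (22, 1)
double: tangent at (22, 1): λ = (3·22² + 21)/(2·1) ≡ 16/2. 2⁻¹ ≡ 24 (mod 47), so λ ≡ 16·24 ≡ 8.
  x = λ² - 22 - 22 = 64 - 44 ≡ 20; y = λ·(22 - 20) - 1 ≡ 15. → (20, 15)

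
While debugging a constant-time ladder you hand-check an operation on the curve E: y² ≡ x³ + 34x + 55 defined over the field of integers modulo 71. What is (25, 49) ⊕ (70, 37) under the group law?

(1, 44)

(25, 49) + (70, 37). λ = (37 - 49)/(70 - 25) ≡ 59/45 mod 71. 45⁻¹ ≡ 30 (mod 71) since 45·30 = 1350 ≡ 1, so λ ≡ 66.
  x = λ² - 25 - 70 = 4356 - 95 ≡ 1; y = λ·(25 - 1) - 49 ≡ 44. → (1, 44)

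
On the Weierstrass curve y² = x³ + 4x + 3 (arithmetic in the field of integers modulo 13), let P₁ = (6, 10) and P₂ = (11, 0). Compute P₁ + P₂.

(0, 4)

(6, 10) + (11, 0). λ = (0 - 10)/(11 - 6) ≡ 3/5 mod 13. 5⁻¹ ≡ 8 (mod 13), so λ ≡ 11.
  x = λ² - 6 - 11 = 121 - 17 ≡ 0; y = λ·(6 - 0) - 10 ≡ 4. → (0, 4)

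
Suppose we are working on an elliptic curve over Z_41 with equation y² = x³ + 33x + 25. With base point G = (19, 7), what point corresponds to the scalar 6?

Double-and-add on 6 = (110)₂. Start with G = (19, 7) for the leading 1-bit.
double: tangent at (19, 7): λ = (3·19² + 33)/(2·7) ≡ 9/14. 14⁻¹ ≡ 3 (mod 41) since 14·3 = 42 ≡ 1, so λ ≡ 9·3 ≡ 27.
  x = λ² - 19 - 19 = 729 - 38 ≡ 35; y = λ·(19 - 35) - 7 ≡ 12. → (35, 12)
add G: (35, 12) + (19, 7). λ = (7 - 12)/(19 - 35) ≡ 36/25 mod 41. 25⁻¹ ≡ 23 (mod 41), so λ ≡ 8.
  x = λ² - 35 - 19 = 64 - 54 ≡ 10; y = λ·(35 - 10) - 12 ≡ 24. → (10, 24)
double: tangent at (10, 24): λ = (3·10² + 33)/(2·24) ≡ 5/7. 7⁻¹ ≡ 6 (mod 41), so λ ≡ 5·6 ≡ 30.
  x = λ² - 10 - 10 = 900 - 20 ≡ 19; y = λ·(10 - 19) - 24 ≡ 34. → (19, 34)

(19, 34)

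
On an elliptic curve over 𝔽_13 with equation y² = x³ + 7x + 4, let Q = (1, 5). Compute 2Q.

tangent at (1, 5): λ = (3·1² + 7)/(2·5) ≡ 10/10. 10⁻¹ ≡ 4 (mod 13) since 10·4 = 40 ≡ 1, so λ ≡ 10·4 ≡ 1.
  x = λ² - 1 - 1 = 1 - 2 ≡ 12; y = λ·(1 - 12) - 5 ≡ 10. → (12, 10)

(12, 10)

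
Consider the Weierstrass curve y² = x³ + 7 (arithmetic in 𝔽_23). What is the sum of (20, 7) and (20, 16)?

O

The two points share x = 20 and their y-coordinates satisfy 7 + 16 ≡ 0 (mod 23), so they are inverses. Their sum is 𝒪.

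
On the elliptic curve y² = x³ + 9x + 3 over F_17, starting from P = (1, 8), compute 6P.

O

Double-and-add on 6 = (110)₂. Start with P = (1, 8) for the leading 1-bit.
double: tangent at (1, 8): λ = (3·1² + 9)/(2·8) ≡ 12/16. 16⁻¹ ≡ 16 (mod 17), so λ ≡ 12·16 ≡ 5.
  x = λ² - 1 - 1 = 25 - 2 ≡ 6; y = λ·(1 - 6) - 8 ≡ 1. → (6, 1)
add P: (6, 1) + (1, 8). λ = (8 - 1)/(1 - 6) ≡ 7/12 mod 17. 12⁻¹ ≡ 10 (mod 17), so λ ≡ 2.
  x = λ² - 6 - 1 = 4 - 7 ≡ 14; y = λ·(6 - 14) - 1 ≡ 0. → (14, 0)
double: (14, 0) + (14, 0): same x and y₁ ≡ -y₂, so the sum is 𝒪.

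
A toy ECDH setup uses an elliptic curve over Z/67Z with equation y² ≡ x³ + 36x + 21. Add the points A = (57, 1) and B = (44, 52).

(25, 59)

(57, 1) + (44, 52). λ = (52 - 1)/(44 - 57) ≡ 51/54 mod 67. 54⁻¹ ≡ 36 (mod 67) since 54·36 = 1944 ≡ 1, so λ ≡ 27.
  x = λ² - 57 - 44 = 729 - 101 ≡ 25; y = λ·(57 - 25) - 1 ≡ 59. → (25, 59)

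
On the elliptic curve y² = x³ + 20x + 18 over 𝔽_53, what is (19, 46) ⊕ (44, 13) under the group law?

(50, 14)

(19, 46) + (44, 13). λ = (13 - 46)/(44 - 19) ≡ 20/25 mod 53. 25⁻¹ ≡ 17 (mod 53) since 25·17 = 425 ≡ 1, so λ ≡ 22.
  x = λ² - 19 - 44 = 484 - 63 ≡ 50; y = λ·(19 - 50) - 46 ≡ 14. → (50, 14)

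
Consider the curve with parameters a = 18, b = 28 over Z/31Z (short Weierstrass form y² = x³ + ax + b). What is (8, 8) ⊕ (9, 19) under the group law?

(11, 21)

(8, 8) + (9, 19). λ = (19 - 8)/(9 - 8) ≡ 11/1 mod 31. 1⁻¹ ≡ 1 (mod 31) since 1·1 = 1 ≡ 1, so λ ≡ 11.
  x = λ² - 8 - 9 = 121 - 17 ≡ 11; y = λ·(8 - 11) - 8 ≡ 21. → (11, 21)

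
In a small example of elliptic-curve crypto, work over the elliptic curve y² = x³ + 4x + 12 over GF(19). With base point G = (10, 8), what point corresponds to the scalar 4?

(18, 8)

Repeated addition: build up to 4G.
2G: tangent at (10, 8): λ = (3·10² + 4)/(2·8) ≡ 0/16. 16⁻¹ ≡ 6 (mod 19) since 16·6 = 96 ≡ 1, so λ ≡ 0·6 ≡ 0.
  x = λ² - 10 - 10 = 0 - 20 ≡ 18; y = λ·(10 - 18) - 8 ≡ 11. → (18, 11)
3G: (18, 11) + (10, 8). λ = (8 - 11)/(10 - 18) ≡ 16/11 mod 19. 11⁻¹ ≡ 7 (mod 19), so λ ≡ 17.
  x = λ² - 18 - 10 = 289 - 28 ≡ 14; y = λ·(18 - 14) - 11 ≡ 0. → (14, 0)
4G: (14, 0) + (10, 8). λ = (8 - 0)/(10 - 14) ≡ 8/15 mod 19. 15⁻¹ ≡ 14 (mod 19) since 15·14 = 210 ≡ 1, so λ ≡ 17.
  x = λ² - 14 - 10 = 289 - 24 ≡ 18; y = λ·(14 - 18) - 0 ≡ 8. → (18, 8)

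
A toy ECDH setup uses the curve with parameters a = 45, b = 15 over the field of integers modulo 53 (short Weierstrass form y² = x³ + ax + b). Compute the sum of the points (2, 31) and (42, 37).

(2, 31) + (42, 37). λ = (37 - 31)/(42 - 2) ≡ 6/40 mod 53. 40⁻¹ ≡ 4 (mod 53), so λ ≡ 24.
  x = λ² - 2 - 42 = 576 - 44 ≡ 2; y = λ·(2 - 2) - 31 ≡ 22. → (2, 22)

(2, 22)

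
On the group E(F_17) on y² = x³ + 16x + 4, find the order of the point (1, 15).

6

2P: tangent at (1, 15): λ = (3·1² + 16)/(2·15) ≡ 2/13. 13⁻¹ ≡ 4 (mod 17) since 13·4 = 52 ≡ 1, so λ ≡ 2·4 ≡ 8.
  x = λ² - 1 - 1 = 64 - 2 ≡ 11; y = λ·(1 - 11) - 15 ≡ 7. → (11, 7)
3P: (11, 7) + (1, 15). λ = (15 - 7)/(1 - 11) ≡ 8/7 mod 17. 7⁻¹ ≡ 5 (mod 17), so λ ≡ 6.
  x = λ² - 11 - 1 = 36 - 12 ≡ 7; y = λ·(11 - 7) - 7 ≡ 0. → (7, 0)
4P: (7, 0) + (1, 15). λ = (15 - 0)/(1 - 7) ≡ 15/11 mod 17. 11⁻¹ ≡ 14 (mod 17) since 11·14 = 154 ≡ 1, so λ ≡ 6.
  x = λ² - 7 - 1 = 36 - 8 ≡ 11; y = λ·(7 - 11) - 0 ≡ 10. → (11, 10)
5P: (11, 10) + (1, 15). λ = (15 - 10)/(1 - 11) ≡ 5/7 mod 17. 7⁻¹ ≡ 5 (mod 17) since 7·5 = 35 ≡ 1, so λ ≡ 8.
  x = λ² - 11 - 1 = 64 - 12 ≡ 1; y = λ·(11 - 1) - 10 ≡ 2. → (1, 2)
6P: (1, 2) + (1, 15): same x and y₁ ≡ -y₂, so the sum is O.
6P = O, so the order is 6.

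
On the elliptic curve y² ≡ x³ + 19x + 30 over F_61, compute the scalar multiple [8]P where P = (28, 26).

Repeated addition: build up to 8P.
2P: tangent at (28, 26): λ = (3·28² + 19)/(2·26) ≡ 53/52. 52⁻¹ ≡ 27 (mod 61), so λ ≡ 53·27 ≡ 28.
  x = λ² - 28 - 28 = 784 - 56 ≡ 57; y = λ·(28 - 57) - 26 ≡ 16. → (57, 16)
3P: (57, 16) + (28, 26). λ = (26 - 16)/(28 - 57) ≡ 10/32 mod 61. 32⁻¹ ≡ 21 (mod 61), so λ ≡ 27.
  x = λ² - 57 - 28 = 729 - 85 ≡ 34; y = λ·(57 - 34) - 16 ≡ 56. → (34, 56)
4P: (34, 56) + (28, 26). λ = (26 - 56)/(28 - 34) ≡ 31/55 mod 61. 55⁻¹ ≡ 10 (mod 61), so λ ≡ 5.
  x = λ² - 34 - 28 = 25 - 62 ≡ 24; y = λ·(34 - 24) - 56 ≡ 55. → (24, 55)
5P: (24, 55) + (28, 26). λ = (26 - 55)/(28 - 24) ≡ 32/4 mod 61. 4⁻¹ ≡ 46 (mod 61) since 4·46 = 184 ≡ 1, so λ ≡ 8.
  x = λ² - 24 - 28 = 64 - 52 ≡ 12; y = λ·(24 - 12) - 55 ≡ 41. → (12, 41)
6P: (12, 41) + (28, 26). λ = (26 - 41)/(28 - 12) ≡ 46/16 mod 61. 16⁻¹ ≡ 42 (mod 61) since 16·42 = 672 ≡ 1, so λ ≡ 41.
  x = λ² - 12 - 28 = 1681 - 40 ≡ 55; y = λ·(12 - 55) - 41 ≡ 26. → (55, 26)
7P: (55, 26) + (28, 26). λ = (26 - 26)/(28 - 55) ≡ 0/34 mod 61. 34⁻¹ ≡ 9 (mod 61) since 34·9 = 306 ≡ 1, so λ ≡ 0.
  x = λ² - 55 - 28 = 0 - 83 ≡ 39; y = λ·(55 - 39) - 26 ≡ 35. → (39, 35)
8P: (39, 35) + (28, 26). λ = (26 - 35)/(28 - 39) ≡ 52/50 mod 61. 50⁻¹ ≡ 11 (mod 61) since 50·11 = 550 ≡ 1, so λ ≡ 23.
  x = λ² - 39 - 28 = 529 - 67 ≡ 35; y = λ·(39 - 35) - 35 ≡ 57. → (35, 57)

(35, 57)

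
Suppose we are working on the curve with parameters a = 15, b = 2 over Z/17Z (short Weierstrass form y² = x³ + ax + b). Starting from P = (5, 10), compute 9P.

Repeated addition: build up to 9P.
2P: tangent at (5, 10): λ = (3·5² + 15)/(2·10) ≡ 5/3. 3⁻¹ ≡ 6 (mod 17), so λ ≡ 5·6 ≡ 13.
  x = λ² - 5 - 5 = 169 - 10 ≡ 6; y = λ·(5 - 6) - 10 ≡ 11. → (6, 11)
3P: (6, 11) + (5, 10). λ = (10 - 11)/(5 - 6) ≡ 16/16 mod 17. 16⁻¹ ≡ 16 (mod 17) since 16·16 = 256 ≡ 1, so λ ≡ 1.
  x = λ² - 6 - 5 = 1 - 11 ≡ 7; y = λ·(6 - 7) - 11 ≡ 5. → (7, 5)
4P: (7, 5) + (5, 10). λ = (10 - 5)/(5 - 7) ≡ 5/15 mod 17. 15⁻¹ ≡ 8 (mod 17) since 15·8 = 120 ≡ 1, so λ ≡ 6.
  x = λ² - 7 - 5 = 36 - 12 ≡ 7; y = λ·(7 - 7) - 5 ≡ 12. → (7, 12)
5P: (7, 12) + (5, 10). λ = (10 - 12)/(5 - 7) ≡ 15/15 mod 17. 15⁻¹ ≡ 8 (mod 17) since 15·8 = 120 ≡ 1, so λ ≡ 1.
  x = λ² - 7 - 5 = 1 - 12 ≡ 6; y = λ·(7 - 6) - 12 ≡ 6. → (6, 6)
6P: (6, 6) + (5, 10). λ = (10 - 6)/(5 - 6) ≡ 4/16 mod 17. 16⁻¹ ≡ 16 (mod 17), so λ ≡ 13.
  x = λ² - 6 - 5 = 169 - 11 ≡ 5; y = λ·(6 - 5) - 6 ≡ 7. → (5, 7)
7P: (5, 7) + (5, 10): same x and y₁ ≡ -y₂, so the sum is O.
8P: O + (5, 10) = (5, 10) (identity).
9P: tangent at (5, 10): λ = (3·5² + 15)/(2·10) ≡ 5/3. 3⁻¹ ≡ 6 (mod 17), so λ ≡ 5·6 ≡ 13.
  x = λ² - 5 - 5 = 169 - 10 ≡ 6; y = λ·(5 - 6) - 10 ≡ 11. → (6, 11)

(6, 11)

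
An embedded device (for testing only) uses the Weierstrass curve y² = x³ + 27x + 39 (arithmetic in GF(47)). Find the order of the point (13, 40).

2P: tangent at (13, 40): λ = (3·13² + 27)/(2·40) ≡ 17/33. 33⁻¹ ≡ 10 (mod 47), so λ ≡ 17·10 ≡ 29.
  x = λ² - 13 - 13 = 841 - 26 ≡ 16; y = λ·(13 - 16) - 40 ≡ 14. → (16, 14)
3P: (16, 14) + (13, 40). λ = (40 - 14)/(13 - 16) ≡ 26/44 mod 47. 44⁻¹ ≡ 31 (mod 47) since 44·31 = 1364 ≡ 1, so λ ≡ 7.
  x = λ² - 16 - 13 = 49 - 29 ≡ 20; y = λ·(16 - 20) - 14 ≡ 5. → (20, 5)
4P: (20, 5) + (13, 40). λ = (40 - 5)/(13 - 20) ≡ 35/40 mod 47. 40⁻¹ ≡ 20 (mod 47) since 40·20 = 800 ≡ 1, so λ ≡ 42.
  x = λ² - 20 - 13 = 1764 - 33 ≡ 39; y = λ·(20 - 39) - 5 ≡ 43. → (39, 43)
5P: (39, 43) + (13, 40). λ = (40 - 43)/(13 - 39) ≡ 44/21 mod 47. 21⁻¹ ≡ 9 (mod 47) since 21·9 = 189 ≡ 1, so λ ≡ 20.
  x = λ² - 39 - 13 = 400 - 52 ≡ 19; y = λ·(39 - 19) - 43 ≡ 28. → (19, 28)
6P: (19, 28) + (13, 40). λ = (40 - 28)/(13 - 19) ≡ 12/41 mod 47. 41⁻¹ ≡ 39 (mod 47), so λ ≡ 45.
  x = λ² - 19 - 13 = 2025 - 32 ≡ 19; y = λ·(19 - 19) - 28 ≡ 19. → (19, 19)
7P: (19, 19) + (13, 40). λ = (40 - 19)/(13 - 19) ≡ 21/41 mod 47. 41⁻¹ ≡ 39 (mod 47) since 41·39 = 1599 ≡ 1, so λ ≡ 20.
  x = λ² - 19 - 13 = 400 - 32 ≡ 39; y = λ·(19 - 39) - 19 ≡ 4. → (39, 4)
8P: (39, 4) + (13, 40). λ = (40 - 4)/(13 - 39) ≡ 36/21 mod 47. 21⁻¹ ≡ 9 (mod 47) since 21·9 = 189 ≡ 1, so λ ≡ 42.
  x = λ² - 39 - 13 = 1764 - 52 ≡ 20; y = λ·(39 - 20) - 4 ≡ 42. → (20, 42)
9P: (20, 42) + (13, 40). λ = (40 - 42)/(13 - 20) ≡ 45/40 mod 47. 40⁻¹ ≡ 20 (mod 47), so λ ≡ 7.
  x = λ² - 20 - 13 = 49 - 33 ≡ 16; y = λ·(20 - 16) - 42 ≡ 33. → (16, 33)
10P: (16, 33) + (13, 40). λ = (40 - 33)/(13 - 16) ≡ 7/44 mod 47. 44⁻¹ ≡ 31 (mod 47), so λ ≡ 29.
  x = λ² - 16 - 13 = 841 - 29 ≡ 13; y = λ·(16 - 13) - 33 ≡ 7. → (13, 7)
11P: (13, 7) + (13, 40): same x and y₁ ≡ -y₂, so the sum is ∞.
11P = ∞, so the order is 11.

11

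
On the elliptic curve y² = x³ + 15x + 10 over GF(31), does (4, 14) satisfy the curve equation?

y² = 14² ≡ 10; x³ + 15x + 10 = 134 ≡ 10 (mod 31). 10 = 10.

yes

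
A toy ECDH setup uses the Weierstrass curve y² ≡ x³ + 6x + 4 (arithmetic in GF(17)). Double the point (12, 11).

(12, 6)

tangent at (12, 11): λ = (3·12² + 6)/(2·11) ≡ 13/5. 5⁻¹ ≡ 7 (mod 17), so λ ≡ 13·7 ≡ 6.
  x = λ² - 12 - 12 = 36 - 24 ≡ 12; y = λ·(12 - 12) - 11 ≡ 6. → (12, 6)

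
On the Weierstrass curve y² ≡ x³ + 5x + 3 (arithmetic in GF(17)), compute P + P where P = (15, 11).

tangent at (15, 11): λ = (3·15² + 5)/(2·11) ≡ 0/5. 5⁻¹ ≡ 7 (mod 17), so λ ≡ 0·7 ≡ 0.
  x = λ² - 15 - 15 = 0 - 30 ≡ 4; y = λ·(15 - 4) - 11 ≡ 6. → (4, 6)

(4, 6)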